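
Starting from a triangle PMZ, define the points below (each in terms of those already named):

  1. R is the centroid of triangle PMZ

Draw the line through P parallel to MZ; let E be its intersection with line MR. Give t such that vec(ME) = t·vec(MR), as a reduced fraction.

Assign P = (0, 0), M = (1, 0), Z = (0, 1) — the answer is frame-independent, so this choice is without loss of generality.
1. R is the centroid of triangle PMZ ⇒ R = (1/3, 1/3)
through P parallel to MZ: direction (-1, 1); meets MR at E = (-1, 1)
E = M + t·(R−M) with t = 3

t = 3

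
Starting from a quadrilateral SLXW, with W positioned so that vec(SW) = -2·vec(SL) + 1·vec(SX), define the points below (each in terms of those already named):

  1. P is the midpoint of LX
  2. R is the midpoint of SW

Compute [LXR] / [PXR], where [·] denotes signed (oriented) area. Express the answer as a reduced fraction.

[LXR]:[PXR] = 2

Work in coordinates with S = (0, 0), L = (1, 0), X = (0, 1), W = (-2, 1).
1. P is the midpoint of LX ⇒ P = (1/2, 1/2)
2. R is the midpoint of SW ⇒ R = (-1, 1/2)
2·[LXR] = 3/2, 2·[PXR] = 3/4
[LXR]:[PXR] = 3/2:3/4 = 2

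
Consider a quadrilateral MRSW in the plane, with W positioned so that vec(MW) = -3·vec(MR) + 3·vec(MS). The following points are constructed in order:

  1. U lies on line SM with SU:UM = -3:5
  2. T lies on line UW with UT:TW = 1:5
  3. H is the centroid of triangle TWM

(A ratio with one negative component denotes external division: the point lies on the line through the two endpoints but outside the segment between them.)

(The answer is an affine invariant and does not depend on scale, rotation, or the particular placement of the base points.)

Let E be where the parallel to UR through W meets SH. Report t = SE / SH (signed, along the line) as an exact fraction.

Assign M = (0, 0), R = (1, 0), S = (0, 1), W = (-3, 3) — the answer is frame-independent, so this choice is without loss of generality.
1. U lies on line SM with SU:UM = -3:5 ⇒ U = (0, 5/2)
2. T lies on line UW with UT:TW = 1:5 ⇒ T = (-1/2, 31/12)
3. H is the centroid of triangle TWM ⇒ H = (-7/6, 67/36)
through W parallel to UR: direction (1, -5/2); meets SH at E = (-231/74, 489/148)
E = S + t·(H−S) with t = 99/37

t = 99/37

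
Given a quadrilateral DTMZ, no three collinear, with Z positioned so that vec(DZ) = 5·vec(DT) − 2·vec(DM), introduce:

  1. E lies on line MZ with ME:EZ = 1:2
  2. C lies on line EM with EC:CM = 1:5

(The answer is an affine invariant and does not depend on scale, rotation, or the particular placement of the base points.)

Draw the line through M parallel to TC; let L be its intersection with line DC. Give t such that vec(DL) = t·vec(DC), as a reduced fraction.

t = -7/3

Assign D = (0, 0), T = (1, 0), M = (0, 1), Z = (5, -2) — the answer is frame-independent, so this choice is without loss of generality.
1. E lies on line MZ with ME:EZ = 1:2 ⇒ E = (5/3, 0)
2. C lies on line EM with EC:CM = 1:5 ⇒ C = (25/18, 1/6)
through M parallel to TC: direction (7/18, 1/6); meets DC at L = (-175/54, -7/18)
L = D + t·(C−D) with t = -7/3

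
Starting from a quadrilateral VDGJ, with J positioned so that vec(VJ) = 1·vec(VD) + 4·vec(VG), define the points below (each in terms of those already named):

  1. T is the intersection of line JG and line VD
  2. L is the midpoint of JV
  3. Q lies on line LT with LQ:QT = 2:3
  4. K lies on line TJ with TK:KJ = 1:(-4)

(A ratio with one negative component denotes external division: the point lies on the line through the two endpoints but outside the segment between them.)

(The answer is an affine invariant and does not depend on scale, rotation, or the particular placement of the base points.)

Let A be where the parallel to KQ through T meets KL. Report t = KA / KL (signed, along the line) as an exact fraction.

t = -3/2

Work in coordinates with V = (0, 0), D = (1, 0), G = (0, 1), J = (1, 4).
1. T is the intersection of line JG and line VD ⇒ T = (-1/3, 0)
2. L is the midpoint of JV ⇒ L = (1/2, 2)
3. Q lies on line LT with LQ:QT = 2:3 ⇒ Q = (1/6, 6/5)
4. K lies on line TJ with TK:KJ = 1:(-4) ⇒ K = (-7/9, -4/3)
through T parallel to KQ: direction (17/18, 38/15); meets KL at A = (-97/36, -19/3)
A = K + t·(L−K) with t = -3/2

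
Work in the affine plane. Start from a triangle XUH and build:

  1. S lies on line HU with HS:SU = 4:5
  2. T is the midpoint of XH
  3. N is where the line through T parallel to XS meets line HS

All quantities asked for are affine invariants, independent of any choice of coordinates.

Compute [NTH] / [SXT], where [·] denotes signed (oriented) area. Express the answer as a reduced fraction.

Assign X = (0, 0), U = (1, 0), H = (0, 1) — the answer is frame-independent, so this choice is without loss of generality.
1. S lies on line HU with HS:SU = 4:5 ⇒ S = (4/9, 5/9)
2. T is the midpoint of XH ⇒ T = (0, 1/2)
3. N is where the line through T parallel to XS meets line HS ⇒ N = (2/9, 7/9)
2·[NTH] = -1/9, 2·[SXT] = -2/9
[NTH]:[SXT] = -1/9:-2/9 = 1/2

[NTH]:[SXT] = 1/2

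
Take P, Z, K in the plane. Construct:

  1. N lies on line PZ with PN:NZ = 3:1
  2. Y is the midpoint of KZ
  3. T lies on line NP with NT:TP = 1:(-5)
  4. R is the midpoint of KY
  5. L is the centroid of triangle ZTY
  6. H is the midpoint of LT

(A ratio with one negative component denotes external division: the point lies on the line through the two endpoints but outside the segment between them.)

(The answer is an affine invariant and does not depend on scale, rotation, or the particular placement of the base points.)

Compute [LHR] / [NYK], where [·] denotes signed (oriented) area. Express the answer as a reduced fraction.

[LHR]:[NYK] = -1/12

Work in coordinates with P = (0, 0), Z = (1, 0), K = (0, 1).
1. N lies on line PZ with PN:NZ = 3:1 ⇒ N = (3/4, 0)
2. Y is the midpoint of KZ ⇒ Y = (1/2, 1/2)
3. T lies on line NP with NT:TP = 1:(-5) ⇒ T = (15/16, 0)
4. R is the midpoint of KY ⇒ R = (1/4, 3/4)
5. L is the centroid of triangle ZTY ⇒ L = (13/16, 1/6)
6. H is the midpoint of LT ⇒ H = (7/8, 1/12)
2·[LHR] = -1/96, 2·[NYK] = 1/8
[LHR]:[NYK] = -1/96:1/8 = -1/12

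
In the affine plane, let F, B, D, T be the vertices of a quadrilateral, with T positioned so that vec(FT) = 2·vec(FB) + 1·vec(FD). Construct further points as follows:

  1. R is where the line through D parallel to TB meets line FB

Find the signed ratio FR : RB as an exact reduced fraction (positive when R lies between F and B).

FR:RB = -1/2

Choose coordinates F = (0, 0), B = (1, 0), D = (0, 1), T = (2, 1).
1. R is where the line through D parallel to TB meets line FB ⇒ R = (-1, 0)
R = F + t·(B−F) with t = -1, so FR:RB = t:(1−t) = -1:2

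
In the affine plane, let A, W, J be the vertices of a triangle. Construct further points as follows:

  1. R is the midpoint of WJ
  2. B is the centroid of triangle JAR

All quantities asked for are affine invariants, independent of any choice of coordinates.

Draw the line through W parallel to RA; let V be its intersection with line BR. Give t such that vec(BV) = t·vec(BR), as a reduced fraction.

Work in coordinates with A = (0, 0), W = (1, 0), J = (0, 1).
1. R is the midpoint of WJ ⇒ R = (1/2, 1/2)
2. B is the centroid of triangle JAR ⇒ B = (1/6, 1/2)
through W parallel to RA: direction (-1/2, -1/2); meets BR at V = (3/2, 1/2)
V = B + t·(R−B) with t = 4

t = 4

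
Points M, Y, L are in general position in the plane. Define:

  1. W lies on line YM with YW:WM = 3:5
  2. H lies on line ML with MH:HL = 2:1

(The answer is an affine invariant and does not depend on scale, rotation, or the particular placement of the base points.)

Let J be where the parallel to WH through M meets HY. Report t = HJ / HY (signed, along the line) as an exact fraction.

t = -5/3

Choose coordinates M = (0, 0), Y = (1, 0), L = (0, 1).
1. W lies on line YM with YW:WM = 3:5 ⇒ W = (5/8, 0)
2. H lies on line ML with MH:HL = 2:1 ⇒ H = (0, 2/3)
through M parallel to WH: direction (-5/8, 2/3); meets HY at J = (-5/3, 16/9)
J = H + t·(Y−H) with t = -5/3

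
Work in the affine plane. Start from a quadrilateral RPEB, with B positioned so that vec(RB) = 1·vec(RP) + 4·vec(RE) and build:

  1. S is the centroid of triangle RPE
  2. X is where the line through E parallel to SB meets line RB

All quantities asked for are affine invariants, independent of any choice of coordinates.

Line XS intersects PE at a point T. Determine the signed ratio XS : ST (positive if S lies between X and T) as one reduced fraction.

XS:ST = 12

Assign R = (0, 0), P = (1, 0), E = (0, 1), B = (1, 4) — the answer is frame-independent, so this choice is without loss of generality.
1. S is the centroid of triangle RPE ⇒ S = (1/3, 1/3)
2. X is where the line through E parallel to SB meets line RB ⇒ X = (-2/3, -8/3)
line XS meets PE at T = (5/12, 7/12)
S = X + t·(T−X) with t = 12/13, so XS:ST = 12/13:1/13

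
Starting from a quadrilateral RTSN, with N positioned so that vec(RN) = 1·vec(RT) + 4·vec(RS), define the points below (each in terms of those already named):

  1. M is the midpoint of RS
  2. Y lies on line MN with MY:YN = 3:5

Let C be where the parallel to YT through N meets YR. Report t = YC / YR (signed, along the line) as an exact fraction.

t = -40/29

Work in coordinates with R = (0, 0), T = (1, 0), S = (0, 1), N = (1, 4).
1. M is the midpoint of RS ⇒ M = (0, 1/2)
2. Y lies on line MN with MY:YN = 3:5 ⇒ Y = (3/8, 29/16)
through N parallel to YT: direction (5/8, -29/16); meets YR at C = (207/232, 69/16)
C = Y + t·(R−Y) with t = -40/29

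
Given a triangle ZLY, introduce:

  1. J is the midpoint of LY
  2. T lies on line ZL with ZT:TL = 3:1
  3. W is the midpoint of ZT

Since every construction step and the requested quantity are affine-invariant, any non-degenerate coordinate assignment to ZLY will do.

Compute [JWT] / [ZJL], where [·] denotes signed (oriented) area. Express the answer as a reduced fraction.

Choose coordinates Z = (0, 0), L = (1, 0), Y = (0, 1).
1. J is the midpoint of LY ⇒ J = (1/2, 1/2)
2. T lies on line ZL with ZT:TL = 3:1 ⇒ T = (3/4, 0)
3. W is the midpoint of ZT ⇒ W = (3/8, 0)
2·[JWT] = 3/16, 2·[ZJL] = -1/2
[JWT]:[ZJL] = 3/16:-1/2 = -3/8

[JWT]:[ZJL] = -3/8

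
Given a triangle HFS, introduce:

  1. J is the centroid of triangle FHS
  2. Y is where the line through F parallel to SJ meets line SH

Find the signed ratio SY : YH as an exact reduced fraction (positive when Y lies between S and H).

Work in coordinates with H = (0, 0), F = (1, 0), S = (0, 1).
1. J is the centroid of triangle FHS ⇒ J = (1/3, 1/3)
2. Y is where the line through F parallel to SJ meets line SH ⇒ Y = (0, 2)
Y = S + t·(H−S) with t = -1, so SY:YH = t:(1−t) = -1:2

SY:YH = -1/2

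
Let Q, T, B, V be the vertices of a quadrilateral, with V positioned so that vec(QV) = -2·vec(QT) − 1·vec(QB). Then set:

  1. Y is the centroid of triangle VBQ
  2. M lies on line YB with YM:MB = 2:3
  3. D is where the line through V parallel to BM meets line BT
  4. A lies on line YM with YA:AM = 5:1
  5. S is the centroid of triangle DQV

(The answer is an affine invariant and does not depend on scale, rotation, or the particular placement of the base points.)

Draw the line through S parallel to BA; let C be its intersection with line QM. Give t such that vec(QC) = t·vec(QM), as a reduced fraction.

Work in coordinates with Q = (0, 0), T = (1, 0), B = (0, 1), V = (-2, -1).
1. Y is the centroid of triangle VBQ ⇒ Y = (-2/3, 0)
2. M lies on line YB with YM:MB = 2:3 ⇒ M = (-2/5, 2/5)
3. D is where the line through V parallel to BM meets line BT ⇒ D = (-2/5, 7/5)
4. A lies on line YM with YA:AM = 5:1 ⇒ A = (-4/9, 1/3)
5. S is the centroid of triangle DQV ⇒ S = (-4/5, 2/15)
through S parallel to BA: direction (-4/9, -2/3); meets QM at C = (-8/15, 8/15)
C = Q + t·(M−Q) with t = 4/3

t = 4/3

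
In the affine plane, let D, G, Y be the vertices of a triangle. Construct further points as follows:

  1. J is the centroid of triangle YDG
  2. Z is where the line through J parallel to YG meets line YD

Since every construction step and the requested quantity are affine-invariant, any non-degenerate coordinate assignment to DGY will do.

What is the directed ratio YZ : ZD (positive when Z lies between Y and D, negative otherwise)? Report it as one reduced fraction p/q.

Work in coordinates with D = (0, 0), G = (1, 0), Y = (0, 1).
1. J is the centroid of triangle YDG ⇒ J = (1/3, 1/3)
2. Z is where the line through J parallel to YG meets line YD ⇒ Z = (0, 2/3)
Z = Y + t·(D−Y) with t = 1/3, so YZ:ZD = t:(1−t) = 1/3:2/3

YZ:ZD = 1/2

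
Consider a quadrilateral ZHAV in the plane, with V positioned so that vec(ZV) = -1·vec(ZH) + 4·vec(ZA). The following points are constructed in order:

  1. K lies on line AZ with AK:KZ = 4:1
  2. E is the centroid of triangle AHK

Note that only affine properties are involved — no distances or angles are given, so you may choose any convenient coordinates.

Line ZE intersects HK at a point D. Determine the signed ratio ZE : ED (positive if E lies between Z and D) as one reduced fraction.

ZE:ED = -7/4

Work in coordinates with Z = (0, 0), H = (1, 0), A = (0, 1), V = (-1, 4).
1. K lies on line AZ with AK:KZ = 4:1 ⇒ K = (0, 1/5)
2. E is the centroid of triangle AHK ⇒ E = (1/3, 2/5)
line ZE meets HK at D = (1/7, 6/35)
E = Z + t·(D−Z) with t = 7/3, so ZE:ED = 7/3:-4/3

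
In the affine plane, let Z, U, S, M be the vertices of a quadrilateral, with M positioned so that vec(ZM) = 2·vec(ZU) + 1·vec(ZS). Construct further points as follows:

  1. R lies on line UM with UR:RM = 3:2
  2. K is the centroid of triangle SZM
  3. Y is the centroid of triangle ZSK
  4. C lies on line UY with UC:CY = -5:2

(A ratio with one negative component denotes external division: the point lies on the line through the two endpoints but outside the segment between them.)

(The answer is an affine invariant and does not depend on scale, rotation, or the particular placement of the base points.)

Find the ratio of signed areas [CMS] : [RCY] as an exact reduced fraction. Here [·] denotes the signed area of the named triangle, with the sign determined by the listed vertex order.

Assign Z = (0, 0), U = (1, 0), S = (0, 1), M = (2, 1) — the answer is frame-independent, so this choice is without loss of generality.
1. R lies on line UM with UR:RM = 3:2 ⇒ R = (8/5, 3/5)
2. K is the centroid of triangle SZM ⇒ K = (2/3, 2/3)
3. Y is the centroid of triangle ZSK ⇒ Y = (2/9, 5/9)
4. C lies on line UY with UC:CY = -5:2 ⇒ C = (-8/27, 25/27)
2·[CMS] = 4/27, 2·[RCY] = 8/15
[CMS]:[RCY] = 4/27:8/15 = 5/18

[CMS]:[RCY] = 5/18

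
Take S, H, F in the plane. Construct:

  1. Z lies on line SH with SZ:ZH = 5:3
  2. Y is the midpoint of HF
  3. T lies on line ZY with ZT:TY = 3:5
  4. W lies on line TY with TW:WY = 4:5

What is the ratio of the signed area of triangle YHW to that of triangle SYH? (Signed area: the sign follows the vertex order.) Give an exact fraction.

[YHW]:[SYH] = 25/192

Choose coordinates S = (0, 0), H = (1, 0), F = (0, 1).
1. Z lies on line SH with SZ:ZH = 5:3 ⇒ Z = (5/8, 0)
2. Y is the midpoint of HF ⇒ Y = (1/2, 1/2)
3. T lies on line ZY with ZT:TY = 3:5 ⇒ T = (37/64, 3/16)
4. W lies on line TY with TW:WY = 4:5 ⇒ W = (313/576, 47/144)
2·[YHW] = -25/384, 2·[SYH] = -1/2
[YHW]:[SYH] = -25/384:-1/2 = 25/192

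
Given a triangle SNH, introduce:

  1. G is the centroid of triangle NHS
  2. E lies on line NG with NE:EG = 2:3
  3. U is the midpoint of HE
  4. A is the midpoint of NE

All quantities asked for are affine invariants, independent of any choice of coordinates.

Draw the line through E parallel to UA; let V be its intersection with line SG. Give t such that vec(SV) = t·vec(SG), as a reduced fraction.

Choose coordinates S = (0, 0), N = (1, 0), H = (0, 1).
1. G is the centroid of triangle NHS ⇒ G = (1/3, 1/3)
2. E lies on line NG with NE:EG = 2:3 ⇒ E = (11/15, 2/15)
3. U is the midpoint of HE ⇒ U = (11/30, 17/30)
4. A is the midpoint of NE ⇒ A = (13/15, 1/15)
through E parallel to UA: direction (1/2, -1/2); meets SG at V = (13/30, 13/30)
V = S + t·(G−S) with t = 13/10

t = 13/10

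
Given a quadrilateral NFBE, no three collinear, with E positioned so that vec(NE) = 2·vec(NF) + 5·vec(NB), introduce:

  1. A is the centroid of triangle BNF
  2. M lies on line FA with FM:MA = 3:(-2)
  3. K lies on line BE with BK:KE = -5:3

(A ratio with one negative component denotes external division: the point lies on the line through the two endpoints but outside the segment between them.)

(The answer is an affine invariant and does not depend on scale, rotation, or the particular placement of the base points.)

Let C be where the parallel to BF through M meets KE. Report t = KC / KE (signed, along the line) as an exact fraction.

t = 16/9

Work in coordinates with N = (0, 0), F = (1, 0), B = (0, 1), E = (2, 5).
1. A is the centroid of triangle BNF ⇒ A = (1/3, 1/3)
2. M lies on line FA with FM:MA = 3:(-2) ⇒ M = (-1, 1)
3. K lies on line BE with BK:KE = -5:3 ⇒ K = (5, 11)
through M parallel to BF: direction (1, -1); meets KE at C = (-1/3, 1/3)
C = K + t·(E−K) with t = 16/9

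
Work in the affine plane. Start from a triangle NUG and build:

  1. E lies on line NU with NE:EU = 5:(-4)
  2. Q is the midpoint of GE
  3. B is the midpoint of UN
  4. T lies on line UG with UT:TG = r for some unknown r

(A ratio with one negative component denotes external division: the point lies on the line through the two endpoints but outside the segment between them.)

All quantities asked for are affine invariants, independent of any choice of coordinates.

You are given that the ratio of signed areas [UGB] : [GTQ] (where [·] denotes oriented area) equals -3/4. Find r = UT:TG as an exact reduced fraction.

r = -4

Choose coordinates N = (0, 0), U = (1, 0), G = (0, 1).
1. E lies on line NU with NE:EU = 5:(-4) ⇒ E = (5, 0)
2. Q is the midpoint of GE ⇒ Q = (5/2, 1/2)
3. B is the midpoint of UN ⇒ B = (1/2, 0)
4. With UT:TG = r, write λ = r/(r+1) so T = U + λ·(G−U); T is affine-linear in λ
Every point depending on T is an affine combination of T and λ-independent points, so each such coordinate is linear in λ; the λ² term in each signed area is a multiple of (G−U)×(G−U) = 0, so 2·[UGB] and 2·[GTQ] are each linear in λ. Evaluating at λ=0 and λ=1:
  2·[UGB] = 1/2,   2·[GTQ] = -2·λ + 2
So [UGB]:[GTQ] = (1/2) / (-2·λ + 2). Setting this equal to -3/4:
  1/2 = -3/4·(-2·λ + 2)  ⇒  λ = 4/3
Then r = λ/(1−λ) = (4/3)/(-1/3) = -4. Check: with r = -4, T = (-1/3, 4/3) and [UGB]:[GTQ] = -3/4 as required.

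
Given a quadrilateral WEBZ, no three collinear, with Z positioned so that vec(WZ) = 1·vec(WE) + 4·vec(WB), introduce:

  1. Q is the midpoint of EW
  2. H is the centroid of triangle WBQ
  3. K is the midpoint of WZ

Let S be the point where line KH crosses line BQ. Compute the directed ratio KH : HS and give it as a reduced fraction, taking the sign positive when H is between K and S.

KH:HS = -7

Assign W = (0, 0), E = (1, 0), B = (0, 1), Z = (1, 4) — the answer is frame-independent, so this choice is without loss of generality.
1. Q is the midpoint of EW ⇒ Q = (1/2, 0)
2. H is the centroid of triangle WBQ ⇒ H = (1/6, 1/3)
3. K is the midpoint of WZ ⇒ K = (1/2, 2)
line KH meets BQ at S = (3/14, 4/7)
H = K + t·(S−K) with t = 7/6, so KH:HS = 7/6:-1/6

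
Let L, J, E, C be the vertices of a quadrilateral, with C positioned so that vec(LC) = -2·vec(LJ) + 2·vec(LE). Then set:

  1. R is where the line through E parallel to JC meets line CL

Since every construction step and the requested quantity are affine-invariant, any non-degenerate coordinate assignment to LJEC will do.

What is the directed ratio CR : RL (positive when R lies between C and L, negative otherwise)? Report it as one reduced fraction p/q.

Assign L = (0, 0), J = (1, 0), E = (0, 1), C = (-2, 2) — the answer is frame-independent, so this choice is without loss of generality.
1. R is where the line through E parallel to JC meets line CL ⇒ R = (-3, 3)
R = C + t·(L−C) with t = -1/2, so CR:RL = t:(1−t) = -1/2:3/2

CR:RL = -1/3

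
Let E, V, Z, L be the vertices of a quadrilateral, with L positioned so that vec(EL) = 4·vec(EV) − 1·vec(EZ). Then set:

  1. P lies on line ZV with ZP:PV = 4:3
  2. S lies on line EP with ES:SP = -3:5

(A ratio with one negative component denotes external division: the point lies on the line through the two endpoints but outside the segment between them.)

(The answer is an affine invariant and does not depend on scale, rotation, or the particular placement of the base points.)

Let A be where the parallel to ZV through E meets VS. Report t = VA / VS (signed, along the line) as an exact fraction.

Choose coordinates E = (0, 0), V = (1, 0), Z = (0, 1), L = (4, -1).
1. P lies on line ZV with ZP:PV = 4:3 ⇒ P = (4/7, 3/7)
2. S lies on line EP with ES:SP = -3:5 ⇒ S = (-6/7, -9/14)
through E parallel to ZV: direction (1, -1); meets VS at A = (9/35, -9/35)
A = V + t·(S−V) with t = 2/5

t = 2/5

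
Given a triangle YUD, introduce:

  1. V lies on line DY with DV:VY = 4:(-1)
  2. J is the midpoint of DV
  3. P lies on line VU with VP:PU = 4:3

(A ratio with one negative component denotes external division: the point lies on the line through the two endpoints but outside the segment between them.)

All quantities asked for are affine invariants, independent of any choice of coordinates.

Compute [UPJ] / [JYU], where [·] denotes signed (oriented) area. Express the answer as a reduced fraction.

Work in coordinates with Y = (0, 0), U = (1, 0), D = (0, 1).
1. V lies on line DY with DV:VY = 4:(-1) ⇒ V = (0, -1/3)
2. J is the midpoint of DV ⇒ J = (0, 1/3)
3. P lies on line VU with VP:PU = 4:3 ⇒ P = (4/7, -1/7)
2·[UPJ] = -2/7, 2·[JYU] = 1/3
[UPJ]:[JYU] = -2/7:1/3 = -6/7

[UPJ]:[JYU] = -6/7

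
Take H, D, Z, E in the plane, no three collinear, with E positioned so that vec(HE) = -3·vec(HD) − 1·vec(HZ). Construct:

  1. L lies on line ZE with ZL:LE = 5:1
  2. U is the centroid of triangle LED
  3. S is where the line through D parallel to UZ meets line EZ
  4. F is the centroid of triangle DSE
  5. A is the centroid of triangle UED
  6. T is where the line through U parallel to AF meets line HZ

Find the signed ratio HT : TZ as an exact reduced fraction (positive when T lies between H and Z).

HT:TZ = 71/55

Work in coordinates with H = (0, 0), D = (1, 0), Z = (0, 1), E = (-3, -1).
1. L lies on line ZE with ZL:LE = 5:1 ⇒ L = (-5/2, -2/3)
2. U is the centroid of triangle LED ⇒ U = (-3/2, -5/9)
3. S is where the line through D parallel to UZ meets line EZ ⇒ S = (11/2, 14/3)
4. F is the centroid of triangle DSE ⇒ F = (7/6, 11/9)
5. A is the centroid of triangle UED ⇒ A = (-7/6, -14/27)
6. T is where the line through U parallel to AF meets line HZ ⇒ T = (0, 71/126)
T = H + t·(Z−H) with t = 71/126, so HT:TZ = t:(1−t) = 71/126:55/126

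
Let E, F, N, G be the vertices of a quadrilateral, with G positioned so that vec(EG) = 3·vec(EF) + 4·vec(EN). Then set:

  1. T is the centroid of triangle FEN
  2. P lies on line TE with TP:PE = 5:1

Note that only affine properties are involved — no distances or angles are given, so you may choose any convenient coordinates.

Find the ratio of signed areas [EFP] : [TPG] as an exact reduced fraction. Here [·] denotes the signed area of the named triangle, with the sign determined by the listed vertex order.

Set E = (0, 0), F = (1, 0), N = (0, 1), G = (3, 4); any affine frame gives the same invariant.
1. T is the centroid of triangle FEN ⇒ T = (1/3, 1/3)
2. P lies on line TE with TP:PE = 5:1 ⇒ P = (1/18, 1/18)
2·[EFP] = 1/18, 2·[TPG] = -5/18
[EFP]:[TPG] = 1/18:-5/18 = -1/5

[EFP]:[TPG] = -1/5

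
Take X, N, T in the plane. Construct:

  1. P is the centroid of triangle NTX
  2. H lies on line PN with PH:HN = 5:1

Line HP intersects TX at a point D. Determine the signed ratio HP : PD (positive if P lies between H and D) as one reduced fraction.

HP:PD = 5/3

Set X = (0, 0), N = (1, 0), T = (0, 1); any affine frame gives the same invariant.
1. P is the centroid of triangle NTX ⇒ P = (1/3, 1/3)
2. H lies on line PN with PH:HN = 5:1 ⇒ H = (8/9, 1/18)
line HP meets TX at D = (0, 1/2)
P = H + t·(D−H) with t = 5/8, so HP:PD = 5/8:3/8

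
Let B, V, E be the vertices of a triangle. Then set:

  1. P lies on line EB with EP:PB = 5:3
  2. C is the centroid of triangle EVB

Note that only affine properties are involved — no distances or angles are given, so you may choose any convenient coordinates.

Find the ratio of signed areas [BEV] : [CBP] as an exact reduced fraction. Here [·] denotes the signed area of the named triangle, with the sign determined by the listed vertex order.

Set B = (0, 0), V = (1, 0), E = (0, 1); any affine frame gives the same invariant.
1. P lies on line EB with EP:PB = 5:3 ⇒ P = (0, 3/8)
2. C is the centroid of triangle EVB ⇒ C = (1/3, 1/3)
2·[BEV] = -1, 2·[CBP] = -1/8
[BEV]:[CBP] = -1:-1/8 = 8

[BEV]:[CBP] = 8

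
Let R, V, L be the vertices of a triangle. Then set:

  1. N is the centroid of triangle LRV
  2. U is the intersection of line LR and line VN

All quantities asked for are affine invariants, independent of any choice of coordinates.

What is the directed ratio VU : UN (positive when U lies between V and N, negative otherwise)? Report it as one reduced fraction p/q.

Choose coordinates R = (0, 0), V = (1, 0), L = (0, 1).
1. N is the centroid of triangle LRV ⇒ N = (1/3, 1/3)
2. U is the intersection of line LR and line VN ⇒ U = (0, 1/2)
U = V + t·(N−V) with t = 3/2, so VU:UN = t:(1−t) = 3/2:-1/2

VU:UN = -3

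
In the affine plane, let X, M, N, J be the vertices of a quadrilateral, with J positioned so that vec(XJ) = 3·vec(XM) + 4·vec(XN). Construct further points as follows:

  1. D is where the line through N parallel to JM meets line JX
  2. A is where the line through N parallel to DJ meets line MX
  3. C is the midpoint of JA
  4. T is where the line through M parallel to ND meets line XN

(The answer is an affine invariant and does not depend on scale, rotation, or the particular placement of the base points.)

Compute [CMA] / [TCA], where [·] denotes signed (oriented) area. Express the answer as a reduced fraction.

Work in coordinates with X = (0, 0), M = (1, 0), N = (0, 1), J = (3, 4).
1. D is where the line through N parallel to JM meets line JX ⇒ D = (-3/2, -2)
2. A is where the line through N parallel to DJ meets line MX ⇒ A = (-3/4, 0)
3. C is the midpoint of JA ⇒ C = (9/8, 2)
4. T is where the line through M parallel to ND meets line XN ⇒ T = (0, -2)
2·[CMA] = -7/2, 2·[TCA] = 21/4
[CMA]:[TCA] = -7/2:21/4 = -2/3

[CMA]:[TCA] = -2/3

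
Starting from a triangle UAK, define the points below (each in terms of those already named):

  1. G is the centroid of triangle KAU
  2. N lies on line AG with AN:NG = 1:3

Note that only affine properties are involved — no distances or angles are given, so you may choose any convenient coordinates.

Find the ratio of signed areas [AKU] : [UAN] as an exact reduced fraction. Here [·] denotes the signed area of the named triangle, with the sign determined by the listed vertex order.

[AKU]:[UAN] = 12

Assign U = (0, 0), A = (1, 0), K = (0, 1) — the answer is frame-independent, so this choice is without loss of generality.
1. G is the centroid of triangle KAU ⇒ G = (1/3, 1/3)
2. N lies on line AG with AN:NG = 1:3 ⇒ N = (5/6, 1/12)
2·[AKU] = 1, 2·[UAN] = 1/12
[AKU]:[UAN] = 1:1/12 = 12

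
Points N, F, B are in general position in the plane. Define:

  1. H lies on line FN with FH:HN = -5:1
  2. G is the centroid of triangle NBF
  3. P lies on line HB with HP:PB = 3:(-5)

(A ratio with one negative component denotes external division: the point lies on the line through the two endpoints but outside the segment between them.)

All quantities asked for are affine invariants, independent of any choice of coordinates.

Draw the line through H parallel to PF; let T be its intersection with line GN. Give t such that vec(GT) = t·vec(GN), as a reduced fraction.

Choose coordinates N = (0, 0), F = (1, 0), B = (0, 1).
1. H lies on line FN with FH:HN = -5:1 ⇒ H = (-1/4, 0)
2. G is the centroid of triangle NBF ⇒ G = (1/3, 1/3)
3. P lies on line HB with HP:PB = 3:(-5) ⇒ P = (-5/8, -3/2)
through H parallel to PF: direction (13/8, 3/2); meets GN at T = (3, 3)
T = G + t·(N−G) with t = -8

t = -8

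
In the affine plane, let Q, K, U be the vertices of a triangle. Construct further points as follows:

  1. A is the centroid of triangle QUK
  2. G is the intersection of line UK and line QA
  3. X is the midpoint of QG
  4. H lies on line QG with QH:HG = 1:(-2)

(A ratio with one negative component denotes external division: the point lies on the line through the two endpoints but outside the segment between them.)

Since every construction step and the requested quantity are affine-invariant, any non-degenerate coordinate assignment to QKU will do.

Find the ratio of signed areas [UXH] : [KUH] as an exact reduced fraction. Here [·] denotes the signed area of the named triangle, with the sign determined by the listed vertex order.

Assign Q = (0, 0), K = (1, 0), U = (0, 1) — the answer is frame-independent, so this choice is without loss of generality.
1. A is the centroid of triangle QUK ⇒ A = (1/3, 1/3)
2. G is the intersection of line UK and line QA ⇒ G = (1/2, 1/2)
3. X is the midpoint of QG ⇒ X = (1/4, 1/4)
4. H lies on line QG with QH:HG = 1:(-2) ⇒ H = (-1/2, -1/2)
2·[UXH] = -3/4, 2·[KUH] = 2
[UXH]:[KUH] = -3/4:2 = -3/8

[UXH]:[KUH] = -3/8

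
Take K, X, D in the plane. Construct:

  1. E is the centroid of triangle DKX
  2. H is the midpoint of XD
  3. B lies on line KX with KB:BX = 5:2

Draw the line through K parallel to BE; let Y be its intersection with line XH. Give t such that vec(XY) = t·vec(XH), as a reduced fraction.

t = -14

Choose coordinates K = (0, 0), X = (1, 0), D = (0, 1).
1. E is the centroid of triangle DKX ⇒ E = (1/3, 1/3)
2. H is the midpoint of XD ⇒ H = (1/2, 1/2)
3. B lies on line KX with KB:BX = 5:2 ⇒ B = (5/7, 0)
through K parallel to BE: direction (-8/21, 1/3); meets XH at Y = (8, -7)
Y = X + t·(H−X) with t = -14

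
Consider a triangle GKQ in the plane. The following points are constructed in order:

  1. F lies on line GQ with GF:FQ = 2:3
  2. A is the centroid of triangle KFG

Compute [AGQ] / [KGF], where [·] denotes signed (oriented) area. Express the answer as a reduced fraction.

[AGQ]:[KGF] = 5/6

Assign G = (0, 0), K = (1, 0), Q = (0, 1) — the answer is frame-independent, so this choice is without loss of generality.
1. F lies on line GQ with GF:FQ = 2:3 ⇒ F = (0, 2/5)
2. A is the centroid of triangle KFG ⇒ A = (1/3, 2/15)
2·[AGQ] = -1/3, 2·[KGF] = -2/5
[AGQ]:[KGF] = -1/3:-2/5 = 5/6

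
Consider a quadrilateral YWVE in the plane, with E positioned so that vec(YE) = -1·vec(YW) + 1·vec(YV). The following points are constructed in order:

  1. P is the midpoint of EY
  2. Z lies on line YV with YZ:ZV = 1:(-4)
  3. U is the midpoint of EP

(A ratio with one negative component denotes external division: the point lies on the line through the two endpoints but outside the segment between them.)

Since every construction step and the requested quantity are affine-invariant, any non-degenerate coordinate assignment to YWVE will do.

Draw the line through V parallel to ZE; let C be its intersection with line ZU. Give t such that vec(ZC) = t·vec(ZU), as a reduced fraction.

t = 16

Choose coordinates Y = (0, 0), W = (1, 0), V = (0, 1), E = (-1, 1).
1. P is the midpoint of EY ⇒ P = (-1/2, 1/2)
2. Z lies on line YV with YZ:ZV = 1:(-4) ⇒ Z = (0, -1/3)
3. U is the midpoint of EP ⇒ U = (-3/4, 3/4)
through V parallel to ZE: direction (-1, 4/3); meets ZU at C = (-12, 17)
C = Z + t·(U−Z) with t = 16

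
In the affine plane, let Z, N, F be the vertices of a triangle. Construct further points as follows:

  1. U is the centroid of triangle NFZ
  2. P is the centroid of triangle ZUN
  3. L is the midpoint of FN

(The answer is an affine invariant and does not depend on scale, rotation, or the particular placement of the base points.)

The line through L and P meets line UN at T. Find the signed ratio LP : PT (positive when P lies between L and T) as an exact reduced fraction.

LP:PT = -5/2

Set Z = (0, 0), N = (1, 0), F = (0, 1); any affine frame gives the same invariant.
1. U is the centroid of triangle NFZ ⇒ U = (1/3, 1/3)
2. P is the centroid of triangle ZUN ⇒ P = (4/9, 1/9)
3. L is the midpoint of FN ⇒ L = (1/2, 1/2)
line LP meets UN at T = (7/15, 4/15)
P = L + t·(T−L) with t = 5/3, so LP:PT = 5/3:-2/3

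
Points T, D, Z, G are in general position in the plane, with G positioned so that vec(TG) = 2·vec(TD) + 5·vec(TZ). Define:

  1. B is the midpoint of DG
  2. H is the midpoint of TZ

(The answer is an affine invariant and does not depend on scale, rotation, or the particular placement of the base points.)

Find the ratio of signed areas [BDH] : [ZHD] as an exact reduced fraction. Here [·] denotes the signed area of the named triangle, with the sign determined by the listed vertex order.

Work in coordinates with T = (0, 0), D = (1, 0), Z = (0, 1), G = (2, 5).
1. B is the midpoint of DG ⇒ B = (3/2, 5/2)
2. H is the midpoint of TZ ⇒ H = (0, 1/2)
2·[BDH] = -11/4, 2·[ZHD] = 1/2
[BDH]:[ZHD] = -11/4:1/2 = -11/2

[BDH]:[ZHD] = -11/2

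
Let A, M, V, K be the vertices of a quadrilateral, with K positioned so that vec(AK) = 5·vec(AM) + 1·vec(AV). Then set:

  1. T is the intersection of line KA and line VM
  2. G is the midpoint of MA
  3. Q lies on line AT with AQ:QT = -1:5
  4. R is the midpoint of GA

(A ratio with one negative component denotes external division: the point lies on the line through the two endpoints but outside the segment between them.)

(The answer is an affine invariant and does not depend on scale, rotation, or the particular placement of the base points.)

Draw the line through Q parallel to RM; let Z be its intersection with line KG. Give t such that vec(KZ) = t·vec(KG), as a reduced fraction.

Work in coordinates with A = (0, 0), M = (1, 0), V = (0, 1), K = (5, 1).
1. T is the intersection of line KA and line VM ⇒ T = (5/6, 1/6)
2. G is the midpoint of MA ⇒ G = (1/2, 0)
3. Q lies on line AT with AQ:QT = -1:5 ⇒ Q = (-5/24, -1/24)
4. R is the midpoint of GA ⇒ R = (1/4, 0)
through Q parallel to RM: direction (3/4, 0); meets KG at Z = (5/16, -1/24)
Z = K + t·(G−K) with t = 25/24

t = 25/24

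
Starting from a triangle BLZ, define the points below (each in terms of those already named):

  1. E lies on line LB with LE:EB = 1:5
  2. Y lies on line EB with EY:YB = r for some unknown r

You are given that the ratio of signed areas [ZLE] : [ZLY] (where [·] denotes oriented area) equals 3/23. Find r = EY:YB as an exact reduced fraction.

r = -4

Assign B = (0, 0), L = (1, 0), Z = (0, 1) — the answer is frame-independent, so this choice is without loss of generality.
1. E lies on line LB with LE:EB = 1:5 ⇒ E = (5/6, 0)
2. With EY:YB = r, write λ = r/(r+1) so Y = E + λ·(B−E); Y is affine-linear in λ
Every point depending on Y is an affine combination of Y and λ-independent points, so each such coordinate is linear in λ; the λ² term in each signed area is a multiple of (B−E)×(B−E) = 0, so 2·[ZLE] and 2·[ZLY] are each linear in λ. Evaluating at λ=0 and λ=1:
  2·[ZLE] = -1/6,   2·[ZLY] = -5/6·λ − 1/6
So [ZLE]:[ZLY] = (-1/6) / (-5/6·λ − 1/6). Setting this equal to 3/23:
  -1/6 = 3/23·(-5/6·λ − 1/6)  ⇒  λ = 4/3
Then r = λ/(1−λ) = (4/3)/(-1/3) = -4. Check: with r = -4, Y = (-5/18, 0) and [ZLE]:[ZLY] = 3/23 as required.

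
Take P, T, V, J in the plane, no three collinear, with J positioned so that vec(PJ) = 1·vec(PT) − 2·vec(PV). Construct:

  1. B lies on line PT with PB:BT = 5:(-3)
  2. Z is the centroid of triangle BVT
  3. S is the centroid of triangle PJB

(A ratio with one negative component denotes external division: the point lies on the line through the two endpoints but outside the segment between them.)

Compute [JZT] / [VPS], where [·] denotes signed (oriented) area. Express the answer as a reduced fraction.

[JZT]:[VPS] = 2/7

Work in coordinates with P = (0, 0), T = (1, 0), V = (0, 1), J = (1, -2).
1. B lies on line PT with PB:BT = 5:(-3) ⇒ B = (5/2, 0)
2. Z is the centroid of triangle BVT ⇒ Z = (7/6, 1/3)
3. S is the centroid of triangle PJB ⇒ S = (7/6, -2/3)
2·[JZT] = 1/3, 2·[VPS] = 7/6
[JZT]:[VPS] = 1/3:7/6 = 2/7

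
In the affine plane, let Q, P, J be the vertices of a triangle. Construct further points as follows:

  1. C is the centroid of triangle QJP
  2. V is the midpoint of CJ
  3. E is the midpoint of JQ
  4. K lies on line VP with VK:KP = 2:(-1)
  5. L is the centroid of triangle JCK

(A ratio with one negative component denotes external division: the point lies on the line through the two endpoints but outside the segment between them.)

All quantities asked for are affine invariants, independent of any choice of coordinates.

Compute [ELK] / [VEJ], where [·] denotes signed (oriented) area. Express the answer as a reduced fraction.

Choose coordinates Q = (0, 0), P = (1, 0), J = (0, 1).
1. C is the centroid of triangle QJP ⇒ C = (1/3, 1/3)
2. V is the midpoint of CJ ⇒ V = (1/6, 2/3)
3. E is the midpoint of JQ ⇒ E = (0, 1/2)
4. K lies on line VP with VK:KP = 2:(-1) ⇒ K = (11/6, -2/3)
5. L is the centroid of triangle JCK ⇒ L = (13/18, 2/9)
2·[ELK] = -1/3, 2·[VEJ] = -1/12
[ELK]:[VEJ] = -1/3:-1/12 = 4

[ELK]:[VEJ] = 4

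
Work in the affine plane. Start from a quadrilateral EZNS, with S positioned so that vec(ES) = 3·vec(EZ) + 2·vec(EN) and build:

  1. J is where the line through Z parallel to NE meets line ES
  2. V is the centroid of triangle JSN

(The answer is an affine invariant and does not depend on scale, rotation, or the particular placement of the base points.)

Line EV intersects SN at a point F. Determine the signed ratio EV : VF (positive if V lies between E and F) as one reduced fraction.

Choose coordinates E = (0, 0), Z = (1, 0), N = (0, 1), S = (3, 2).
1. J is where the line through Z parallel to NE meets line ES ⇒ J = (1, 2/3)
2. V is the centroid of triangle JSN ⇒ V = (4/3, 11/9)
line EV meets SN at F = (12/7, 11/7)
V = E + t·(F−E) with t = 7/9, so EV:VF = 7/9:2/9

EV:VF = 7/2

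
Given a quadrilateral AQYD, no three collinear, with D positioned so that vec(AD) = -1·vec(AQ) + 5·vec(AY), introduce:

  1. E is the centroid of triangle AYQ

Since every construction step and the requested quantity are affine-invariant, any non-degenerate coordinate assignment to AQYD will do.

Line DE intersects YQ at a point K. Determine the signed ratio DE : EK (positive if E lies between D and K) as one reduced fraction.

Work in coordinates with A = (0, 0), Q = (1, 0), Y = (0, 1), D = (-1, 5).
1. E is the centroid of triangle AYQ ⇒ E = (1/3, 1/3)
line DE meets YQ at K = (1/5, 4/5)
E = D + t·(K−D) with t = 10/9, so DE:EK = 10/9:-1/9

DE:EK = -10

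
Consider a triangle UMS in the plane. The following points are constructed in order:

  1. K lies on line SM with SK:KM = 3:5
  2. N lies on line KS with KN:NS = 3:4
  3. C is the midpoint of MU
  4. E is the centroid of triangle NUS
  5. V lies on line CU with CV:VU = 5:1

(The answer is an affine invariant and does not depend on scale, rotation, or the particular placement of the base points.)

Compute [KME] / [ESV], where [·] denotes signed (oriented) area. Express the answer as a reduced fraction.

Set U = (0, 0), M = (1, 0), S = (0, 1); any affine frame gives the same invariant.
1. K lies on line SM with SK:KM = 3:5 ⇒ K = (3/8, 5/8)
2. N lies on line KS with KN:NS = 3:4 ⇒ N = (3/14, 11/14)
3. C is the midpoint of MU ⇒ C = (1/2, 0)
4. E is the centroid of triangle NUS ⇒ E = (1/14, 25/42)
5. V lies on line CU with CV:VU = 5:1 ⇒ V = (1/12, 0)
2·[KME] = -5/24, 2·[ESV] = 19/504
[KME]:[ESV] = -5/24:19/504 = -105/19

[KME]:[ESV] = -105/19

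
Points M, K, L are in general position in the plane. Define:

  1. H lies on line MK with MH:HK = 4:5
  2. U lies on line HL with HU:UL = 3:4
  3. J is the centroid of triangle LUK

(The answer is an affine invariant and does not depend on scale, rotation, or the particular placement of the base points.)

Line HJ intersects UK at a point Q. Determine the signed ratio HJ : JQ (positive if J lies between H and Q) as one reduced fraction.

Set M = (0, 0), K = (1, 0), L = (0, 1); any affine frame gives the same invariant.
1. H lies on line MK with MH:HK = 4:5 ⇒ H = (4/9, 0)
2. U lies on line HL with HU:UL = 3:4 ⇒ U = (16/63, 3/7)
3. J is the centroid of triangle LUK ⇒ J = (79/189, 10/21)
line HJ meets UK at Q = (349/819, 30/91)
J = H + t·(Q−H) with t = 13/9, so HJ:JQ = 13/9:-4/9

HJ:JQ = -13/4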